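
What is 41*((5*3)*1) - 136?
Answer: 479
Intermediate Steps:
41*((5*3)*1) - 136 = 41*(15*1) - 136 = 41*15 - 136 = 615 - 136 = 479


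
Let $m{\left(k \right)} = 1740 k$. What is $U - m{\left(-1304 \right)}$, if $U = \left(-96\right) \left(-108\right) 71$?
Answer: $3005088$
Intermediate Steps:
$U = 736128$ ($U = 10368 \cdot 71 = 736128$)
$U - m{\left(-1304 \right)} = 736128 - 1740 \left(-1304\right) = 736128 - -2268960 = 736128 + 2268960 = 3005088$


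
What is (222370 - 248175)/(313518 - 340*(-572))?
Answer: -25805/507998 ≈ -0.050797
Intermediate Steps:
(222370 - 248175)/(313518 - 340*(-572)) = -25805/(313518 + 194480) = -25805/507998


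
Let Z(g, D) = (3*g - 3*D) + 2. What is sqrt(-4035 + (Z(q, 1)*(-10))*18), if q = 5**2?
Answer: I*sqrt(17355) ≈ 131.74*I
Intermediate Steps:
q = 25
Z(g, D) = 2 - 3*D + 3*g (Z(g, D) = (-3*D + 3*g) + 2 = 2 - 3*D + 3*g)
sqrt(-4035 + (Z(q, 1)*(-10))*18) = sqrt(-4035 + ((2 - 3*1 + 3*25)*(-10))*18) = sqrt(-4035 + ((2 - 3 + 75)*(-10))*18) = sqrt(-4035 + (74*(-10))*18) = sqrt(-4035 - 740*18) = sqrt(-4035 - 13320) = sqrt(-17355) = I*sqrt(17355)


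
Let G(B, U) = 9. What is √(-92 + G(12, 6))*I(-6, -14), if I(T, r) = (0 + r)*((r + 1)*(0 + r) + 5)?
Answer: -2618*I*√83 ≈ -23851.0*I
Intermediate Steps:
I(T, r) = r*(5 + r*(1 + r)) (I(T, r) = r*((1 + r)*r + 5) = r*(r*(1 + r) + 5) = r*(5 + r*(1 + r)))
√(-92 + G(12, 6))*I(-6, -14) = √(-92 + 9)*(-14*(5 - 14 + (-14)²)) = √(-83)*(-14*(5 - 14 + 196)) = (I*√83)*(-14*187) = (I*√83)*(-2618) = -2618*I*√83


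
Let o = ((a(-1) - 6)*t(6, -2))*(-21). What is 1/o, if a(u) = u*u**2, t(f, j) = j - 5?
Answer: -1/1029 ≈ -0.00097182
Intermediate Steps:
t(f, j) = -5 + j
a(u) = u**3
o = -1029 (o = (((-1)**3 - 6)*(-5 - 2))*(-21) = ((-1 - 6)*(-7))*(-21) = -7*(-7)*(-21) = 49*(-21) = -1029)
1/o = 1/(-1029) = -1/1029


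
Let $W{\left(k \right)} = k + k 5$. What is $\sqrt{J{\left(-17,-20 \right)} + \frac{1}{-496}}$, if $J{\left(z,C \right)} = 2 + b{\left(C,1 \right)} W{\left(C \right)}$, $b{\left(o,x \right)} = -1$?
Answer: $\frac{\sqrt{1875841}}{124} \approx 11.045$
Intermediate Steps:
$W{\left(k \right)} = 6 k$ ($W{\left(k \right)} = k + 5 k = 6 k$)
$J{\left(z,C \right)} = 2 - 6 C$
$\sqrt{J{\left(-17,-20 \right)} + \frac{1}{-496}} = \sqrt{\left(2 - -120\right) + \frac{1}{-496}} = \sqrt{\left(2 + 120\right) - \frac{1}{496}} = \sqrt{122 - \frac{1}{496}} = \sqrt{\frac{60511}{496}} = \frac{\sqrt{1875841}}{124}$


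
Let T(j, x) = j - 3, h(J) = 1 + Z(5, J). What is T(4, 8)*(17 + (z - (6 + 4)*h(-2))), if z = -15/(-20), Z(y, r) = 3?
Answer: -89/4 ≈ -22.250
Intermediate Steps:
h(J) = 4 (h(J) = 1 + 3 = 4)
T(j, x) = -3 + j
z = ¾ (z = -15*(-1/20) = ¾ ≈ 0.75000)
T(4, 8)*(17 + (z - (6 + 4)*h(-2))) = (-3 + 4)*(17 + (¾ - (6 + 4)*4)) = 1*(17 + (¾ - 10*4)) = 1*(17 + (¾ - 1*40)) = 1*(17 + (¾ - 40)) = 1*(17 - 157/4) = 1*(-89/4) = -89/4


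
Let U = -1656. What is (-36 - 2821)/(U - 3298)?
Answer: 2857/4954 ≈ 0.57671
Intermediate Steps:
(-36 - 2821)/(U - 3298) = (-36 - 2821)/(-1656 - 3298) = -2857/(-4954) = -2857*(-1/4954) = 2857/4954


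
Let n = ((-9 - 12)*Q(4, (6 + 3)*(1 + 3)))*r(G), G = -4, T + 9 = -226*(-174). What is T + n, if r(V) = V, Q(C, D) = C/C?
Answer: 39399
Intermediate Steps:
Q(C, D) = 1
T = 39315 (T = -9 - 226*(-174) = -9 + 39324 = 39315)
n = 84 (n = ((-9 - 12)*1)*(-4) = -21*1*(-4) = -21*(-4) = 84)
T + n = 39315 + 84 = 39399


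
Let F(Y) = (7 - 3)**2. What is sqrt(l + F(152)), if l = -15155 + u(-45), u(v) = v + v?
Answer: I*sqrt(15229) ≈ 123.41*I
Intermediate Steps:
u(v) = 2*v
F(Y) = 16 (F(Y) = 4**2 = 16)
l = -15245 (l = -15155 + 2*(-45) = -15155 - 90 = -15245)
sqrt(l + F(152)) = sqrt(-15245 + 16) = sqrt(-15229) = I*sqrt(15229)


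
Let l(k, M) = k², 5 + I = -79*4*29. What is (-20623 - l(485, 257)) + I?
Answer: -265017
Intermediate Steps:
I = -9169 (I = -5 - 79*4*29 = -5 - 316*29 = -5 - 9164 = -9169)
(-20623 - l(485, 257)) + I = (-20623 - 1*485²) - 9169 = (-20623 - 1*235225) - 9169 = (-20623 - 235225) - 9169 = -255848 - 9169 = -265017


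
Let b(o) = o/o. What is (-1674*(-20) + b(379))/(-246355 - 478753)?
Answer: -33481/725108 ≈ -0.046174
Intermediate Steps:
b(o) = 1
(-1674*(-20) + b(379))/(-246355 - 478753) = (-1674*(-20) + 1)/(-246355 - 478753) = (33480 + 1)/(-725108) = 33481*(-1/725108) = -33481/725108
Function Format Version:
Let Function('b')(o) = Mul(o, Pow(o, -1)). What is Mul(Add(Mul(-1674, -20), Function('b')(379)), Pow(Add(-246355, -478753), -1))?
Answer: Rational(-33481, 725108) ≈ -0.046174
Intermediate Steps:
Function('b')(o) = 1
Mul(Add(Mul(-1674, -20), Function('b')(379)), Pow(Add(-246355, -478753), -1)) = Mul(Add(Mul(-1674, -20), 1), Pow(Add(-246355, -478753), -1)) = Mul(Add(33480, 1), Pow(-725108, -1)) = Mul(33481, Rational(-1, 725108)) = Rational(-33481, 725108)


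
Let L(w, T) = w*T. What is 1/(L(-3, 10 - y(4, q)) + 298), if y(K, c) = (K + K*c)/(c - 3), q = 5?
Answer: 1/304 ≈ 0.0032895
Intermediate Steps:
y(K, c) = (K + K*c)/(-3 + c)
L(w, T) = T*w
1/(L(-3, 10 - y(4, q)) + 298) = 1/((10 - 4*(1 + 5)/(-3 + 5))*(-3) + 298) = 1/((10 - 4*6/2)*(-3) + 298) = 1/((10 - 1*12)*(-3) + 298) = 1/((10 - 12)*(-3) + 298) = 1/(-2*(-3) + 298) = 1/(6 + 298) = 1/304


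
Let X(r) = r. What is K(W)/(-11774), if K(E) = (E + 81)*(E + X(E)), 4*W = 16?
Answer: -340/5887 ≈ -0.057754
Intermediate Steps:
W = 4 (W = (¼)*16 = 4)
K(E) = 2*E*(81 + E) (K(E) = (E + 81)*(E + E) = (81 + E)*(2*E) = 2*E*(81 + E))
K(W)/(-11774) = (2*4*(81 + 4))/(-11774) = (2*4*85)*(-1/11774) = 680*(-1/11774) = -340/5887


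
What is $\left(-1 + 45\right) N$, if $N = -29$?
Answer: $-1276$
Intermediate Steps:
$\left(-1 + 45\right) N = \left(-1 + 45\right) \left(-29\right) = 44 \left(-29\right) = -1276$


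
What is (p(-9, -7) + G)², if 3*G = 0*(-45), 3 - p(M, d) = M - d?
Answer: 25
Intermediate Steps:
p(M, d) = 3 + d - M (p(M, d) = 3 - (M - d) = 3 + (d - M) = 3 + d - M)
G = 0 (G = (0*(-45))/3 = (⅓)*0 = 0)
(p(-9, -7) + G)² = ((3 - 7 - 1*(-9)) + 0)² = ((3 - 7 + 9) + 0)² = (5 + 0)² = 5² = 25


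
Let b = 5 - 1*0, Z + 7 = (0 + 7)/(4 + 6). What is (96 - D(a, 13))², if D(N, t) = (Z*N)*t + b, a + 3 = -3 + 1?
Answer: 405769/4 ≈ 1.0144e+5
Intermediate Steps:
a = -5 (a = -3 + (-3 + 1) = -3 - 2 = -5)
Z = -63/10 (Z = -7 + (0 + 7)/(4 + 6) = -7 + 7/10 = -63/10 ≈ -6.3000)
b = 5 (b = 5 + 0 = 5)
D(N, t) = 5 - 63*N*t/10 (D(N, t) = (-63*N/10)*t + 5 = -63*N*t/10 + 5 = 5 - 63*N*t/10)
(96 - D(a, 13))² = (96 - (5 - 63/10*(-5)*13))² = (96 - (5 + 819/2))² = (96 - 1*829/2)² = (96 - 829/2)² = (-637/2)² = 405769/4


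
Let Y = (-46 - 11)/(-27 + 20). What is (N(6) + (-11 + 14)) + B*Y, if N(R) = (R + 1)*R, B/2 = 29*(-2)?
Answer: -6297/7 ≈ -899.57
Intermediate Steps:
B = -116 (B = 2*(29*(-2)) = 2*(-58) = -116)
N(R) = R*(1 + R) (N(R) = (1 + R)*R = R*(1 + R))
Y = 57/7 (Y = -57/(-7) = -57*(-⅐) = 57/7 ≈ 8.1429)
(N(6) + (-11 + 14)) + B*Y = (6*(1 + 6) + (-11 + 14)) - 116*57/7 = (6*7 + 3) - 6612/7 = (42 + 3) - 6612/7 = 45 - 6612/7 = -6297/7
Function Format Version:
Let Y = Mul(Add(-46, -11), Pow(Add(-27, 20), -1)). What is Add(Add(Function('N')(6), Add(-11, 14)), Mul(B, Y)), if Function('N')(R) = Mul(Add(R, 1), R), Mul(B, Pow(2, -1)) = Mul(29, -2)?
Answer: Rational(-6297, 7) ≈ -899.57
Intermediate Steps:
B = -116 (B = Mul(2, Mul(29, -2)) = Mul(2, -58) = -116)
Function('N')(R) = Mul(R, Add(1, R)) (Function('N')(R) = Mul(Add(1, R), R) = Mul(R, Add(1, R)))
Y = Rational(57, 7) (Y = Mul(-57, Pow(-7, -1)) = Mul(-57, Rational(-1, 7)) = Rational(57, 7) ≈ 8.1429)
Add(Add(Function('N')(6), Add(-11, 14)), Mul(B, Y)) = Add(Add(Mul(6, Add(1, 6)), Add(-11, 14)), Mul(-116, Rational(57, 7))) = Add(Add(Mul(6, 7), 3), Rational(-6612, 7)) = Add(Add(42, 3), Rational(-6612, 7)) = Add(45, Rational(-6612, 7)) = Rational(-6297, 7)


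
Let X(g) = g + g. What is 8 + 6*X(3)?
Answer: 44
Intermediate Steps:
X(g) = 2*g
8 + 6*X(3) = 8 + 6*(2*3) = 8 + 6*6 = 8 + 36 = 44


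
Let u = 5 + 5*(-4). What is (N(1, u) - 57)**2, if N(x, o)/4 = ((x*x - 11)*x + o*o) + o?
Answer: 552049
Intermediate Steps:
u = -15 (u = 5 - 20 = -15)
N(x, o) = 4*o + 4*o**2 + 4*x*(-11 + x**2) (N(x, o) = 4*(((x*x - 11)*x + o*o) + o) = 4*(((x**2 - 11)*x + o**2) + o) = 4*(((-11 + x**2)*x + o**2) + o) = 4*((x*(-11 + x**2) + o**2) + o) = 4*((o**2 + x*(-11 + x**2)) + o) = 4*(o + o**2 + x*(-11 + x**2)) = 4*o + 4*o**2 + 4*x*(-11 + x**2))
(N(1, u) - 57)**2 = ((-44*1 + 4*(-15) + 4*(-15)**2 + 4*1**3) - 57)**2 = ((-44 - 60 + 4*225 + 4*1) - 57)**2 = ((-44 - 60 + 900 + 4) - 57)**2 = (800 - 57)**2 = 743**2 = 552049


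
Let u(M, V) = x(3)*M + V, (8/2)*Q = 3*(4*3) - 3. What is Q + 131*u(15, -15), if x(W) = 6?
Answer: 39333/4 ≈ 9833.3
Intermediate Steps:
Q = 33/4 (Q = (3*(4*3) - 3)/4 = (3*12 - 3)/4 = (36 - 3)/4 = (¼)*33 = 33/4 ≈ 8.2500)
u(M, V) = V + 6*M (u(M, V) = 6*M + V = V + 6*M)
Q + 131*u(15, -15) = 33/4 + 131*(-15 + 6*15) = 33/4 + 131*(-15 + 90) = 33/4 + 131*75 = 33/4 + 9825 = 39333/4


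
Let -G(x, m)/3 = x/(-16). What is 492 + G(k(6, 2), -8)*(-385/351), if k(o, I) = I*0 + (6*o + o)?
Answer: 150809/312 ≈ 483.36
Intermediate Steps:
k(o, I) = 7*o (k(o, I) = 0 + 7*o = 7*o)
G(x, m) = 3*x/16 (G(x, m) = -3*x/(-16) = -3*x*(-1)/16 = -(-3)*x/16 = 3*x/16)
492 + G(k(6, 2), -8)*(-385/351) = 492 + (3*(7*6)/16)*(-385/351) = 492 + ((3/16)*42)*(-385*1/351) = 492 + (63/8)*(-385/351) = 492 - 2695/312 = 150809/312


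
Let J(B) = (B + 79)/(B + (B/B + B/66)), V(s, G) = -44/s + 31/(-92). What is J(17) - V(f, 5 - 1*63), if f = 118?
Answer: 39034673/6540740 ≈ 5.9679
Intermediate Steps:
V(s, G) = -31/92 - 44/s (V(s, G) = -44/s + 31*(-1/92) = -44/s - 31/92 = -31/92 - 44/s)
J(B) = (79 + B)/(1 + 67*B/66) (J(B) = (79 + B)/(B + (1 + B*(1/66))) = (79 + B)/(B + (1 + B/66)) = (79 + B)/(1 + 67*B/66))
J(17) - V(f, 5 - 1*63) = 66*(79 + 17)/(66 + 67*17) - (-31/92 - 44/118) = 66*96/(66 + 1139) - (-31/92 - 44*1/118) = 66*96/1205 - (-31/92 - 22/59) = 66*(1/1205)*96 - 1*(-3853/5428) = 6336/1205 + 3853/5428 = 39034673/6540740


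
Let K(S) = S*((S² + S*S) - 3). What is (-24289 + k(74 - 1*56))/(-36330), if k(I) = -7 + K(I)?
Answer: 6343/18165 ≈ 0.34919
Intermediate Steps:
K(S) = S*(-3 + 2*S²) (K(S) = S*((S² + S²) - 3) = S*(2*S² - 3) = S*(-3 + 2*S²))
k(I) = -7 + I*(-3 + 2*I²)
(-24289 + k(74 - 1*56))/(-36330) = (-24289 + (-7 + (74 - 1*56)*(-3 + 2*(74 - 1*56)²)))/(-36330) = (-24289 + (-7 + (74 - 56)*(-3 + 2*(74 - 56)²)))*(-1/36330) = (-24289 + (-7 + 18*(-3 + 2*18²)))*(-1/36330) = (-24289 + (-7 + 18*(-3 + 2*324)))*(-1/36330) = (-24289 + (-7 + 18*(-3 + 648)))*(-1/36330) = (-24289 + (-7 + 18*645))*(-1/36330) = (-24289 + (-7 + 11610))*(-1/36330) = (-24289 + 11603)*(-1/36330) = -12686*(-1/36330) = 6343/18165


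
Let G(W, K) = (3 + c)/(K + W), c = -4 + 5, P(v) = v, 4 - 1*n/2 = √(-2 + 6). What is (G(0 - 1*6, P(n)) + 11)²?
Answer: 81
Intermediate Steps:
n = 4 (n = 8 - 2*√(-2 + 6) = 8 - 2*√4 = 8 - 2*2 = 8 - 4 = 4)
c = 1
G(W, K) = 4/(K + W) (G(W, K) = (3 + 1)/(K + W) = 4/(K + W))
(G(0 - 1*6, P(n)) + 11)² = (4/(4 + (0 - 1*6)) + 11)² = (4/(4 + (0 - 6)) + 11)² = (4/(4 - 6) + 11)² = (4/(-2) + 11)² = (4*(-½) + 11)² = (-2 + 11)² = 9² = 81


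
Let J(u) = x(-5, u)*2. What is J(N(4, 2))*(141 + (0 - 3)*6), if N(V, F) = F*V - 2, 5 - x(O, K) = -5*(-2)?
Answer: -1230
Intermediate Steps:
x(O, K) = -5 (x(O, K) = 5 - (-5)*(-2) = 5 - 1*10 = 5 - 10 = -5)
N(V, F) = -2 + F*V
J(u) = -10 (J(u) = -5*2 = -10)
J(N(4, 2))*(141 + (0 - 3)*6) = -10*(141 + (0 - 3)*6) = -10*(141 - 3*6) = -10*(141 - 18) = -10*123 = -1230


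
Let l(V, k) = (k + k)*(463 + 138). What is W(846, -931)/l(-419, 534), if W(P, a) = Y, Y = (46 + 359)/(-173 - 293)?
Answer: -135/99703496 ≈ -1.3540e-6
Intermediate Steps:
l(V, k) = 1202*k (l(V, k) = (2*k)*601 = 1202*k)
Y = -405/466 (Y = 405/(-466) = 405*(-1/466) = -405/466 ≈ -0.86910)
W(P, a) = -405/466
W(846, -931)/l(-419, 534) = -405/(466*(1202*534)) = -405/466/641868 = -405/466*1/641868 = -135/99703496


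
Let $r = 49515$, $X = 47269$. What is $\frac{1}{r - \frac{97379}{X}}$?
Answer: $\frac{47269}{2340427156} \approx 2.0197 \cdot 10^{-5}$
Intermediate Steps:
$\frac{1}{r - \frac{97379}{X}} = \frac{1}{49515 - \frac{97379}{47269}} = \frac{1}{\frac{2340427156}{47269}} = \frac{47269}{2340427156}$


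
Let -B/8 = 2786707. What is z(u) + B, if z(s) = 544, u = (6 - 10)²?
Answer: -22293112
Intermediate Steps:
B = -22293656 (B = -8*2786707 = -22293656)
u = 16 (u = (-4)² = 16)
z(u) + B = 544 - 22293656 = -22293112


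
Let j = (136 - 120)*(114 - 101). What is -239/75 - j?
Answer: -15839/75 ≈ -211.19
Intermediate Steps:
j = 208 (j = 16*13 = 208)
-239/75 - j = -239/75 - 1*208 = -239*1/75 - 208 = -239/75 - 208 = -15839/75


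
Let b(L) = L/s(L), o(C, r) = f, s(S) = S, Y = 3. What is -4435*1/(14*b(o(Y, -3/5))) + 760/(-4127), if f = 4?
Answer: -18313885/57778 ≈ -316.97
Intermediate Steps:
o(C, r) = 4
b(L) = 1 (b(L) = L/L = 1)
-4435*1/(14*b(o(Y, -3/5))) + 760/(-4127) = -4435/(-2*1*(-7)) + 760/(-4127) = -4435/((-2*(-7))) + 760*(-1/4127) = -4435/14 - 760/4127 = -18313885/57778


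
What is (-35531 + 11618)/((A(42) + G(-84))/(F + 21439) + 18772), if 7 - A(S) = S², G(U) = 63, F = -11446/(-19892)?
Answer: -5099160700521/4002887206600 ≈ -1.2739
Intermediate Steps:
F = 5723/9946 (F = -11446*(-1/19892) = 5723/9946 ≈ 0.57541)
A(S) = 7 - S²
(-35531 + 11618)/((A(42) + G(-84))/(F + 21439) + 18772) = (-35531 + 11618)/(((7 - 1*42²) + 63)/(5723/9946 + 21439) + 18772) = -23913/(((7 - 1*1764) + 63)/(213238017/9946) + 18772) = -23913/(((7 - 1764) + 63)*(9946/213238017) + 18772) = -23913/((-1757 + 63)*(9946/213238017) + 18772) = -23913/(-1694*9946/213238017 + 18772) = -23913/(-16848524/213238017 + 18772) = -23913/4002887206600/213238017 = -23913*213238017/4002887206600 = -5099160700521/4002887206600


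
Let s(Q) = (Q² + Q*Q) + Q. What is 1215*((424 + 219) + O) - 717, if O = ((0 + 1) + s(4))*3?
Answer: 915393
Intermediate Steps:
s(Q) = Q + 2*Q² (s(Q) = (Q² + Q²) + Q = 2*Q² + Q = Q + 2*Q²)
O = 111 (O = ((0 + 1) + 4*(1 + 2*4))*3 = (1 + 4*(1 + 8))*3 = (1 + 4*9)*3 = (1 + 36)*3 = 37*3 = 111)
1215*((424 + 219) + O) - 717 = 1215*((424 + 219) + 111) - 717 = 1215*(643 + 111) - 717 = 1215*754 - 717 = 916110 - 717 = 915393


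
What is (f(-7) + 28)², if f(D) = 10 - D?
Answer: 2025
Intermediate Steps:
(f(-7) + 28)² = ((10 - 1*(-7)) + 28)² = ((10 + 7) + 28)² = (17 + 28)² = 45² = 2025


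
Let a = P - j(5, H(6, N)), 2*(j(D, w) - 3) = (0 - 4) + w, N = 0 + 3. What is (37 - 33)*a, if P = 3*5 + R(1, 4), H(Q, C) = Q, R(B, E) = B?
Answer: 48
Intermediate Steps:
N = 3
j(D, w) = 1 + w/2 (j(D, w) = 3 + ((0 - 4) + w)/2 = 3 + (-4 + w)/2 = 3 + (-2 + w/2) = 1 + w/2)
P = 16 (P = 3*5 + 1 = 15 + 1 = 16)
a = 12 (a = 16 - (1 + (½)*6) = 16 - (1 + 3) = 16 - 1*4 = 16 - 4 = 12)
(37 - 33)*a = (37 - 33)*12 = 4*12 = 48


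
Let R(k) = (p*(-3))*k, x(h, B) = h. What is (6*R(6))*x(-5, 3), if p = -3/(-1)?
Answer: 1620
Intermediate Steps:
p = 3 (p = -3*(-1) = 3)
R(k) = -9*k (R(k) = (3*(-3))*k = -9*k)
(6*R(6))*x(-5, 3) = (6*(-9*6))*(-5) = (6*(-54))*(-5) = -324*(-5) = 1620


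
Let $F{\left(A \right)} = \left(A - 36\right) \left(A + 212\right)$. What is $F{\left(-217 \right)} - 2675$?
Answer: $-1410$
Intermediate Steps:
$F{\left(A \right)} = \left(-36 + A\right) \left(212 + A\right)$
$F{\left(-217 \right)} - 2675 = \left(-7632 + \left(-217\right)^{2} + 176 \left(-217\right)\right) - 2675 = \left(-7632 + 47089 - 38192\right) - 2675 = 1265 - 2675 = -1410$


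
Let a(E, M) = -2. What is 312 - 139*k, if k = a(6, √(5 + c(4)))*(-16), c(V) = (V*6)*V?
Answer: -4136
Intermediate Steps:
c(V) = 6*V² (c(V) = (6*V)*V = 6*V²)
k = 32 (k = -2*(-16) = 32)
312 - 139*k = 312 - 139*32 = 312 - 4448 = -4136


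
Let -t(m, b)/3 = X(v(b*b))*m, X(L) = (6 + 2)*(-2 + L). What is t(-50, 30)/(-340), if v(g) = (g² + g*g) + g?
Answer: -97253880/17 ≈ -5.7208e+6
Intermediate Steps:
v(g) = g + 2*g² (v(g) = (g² + g²) + g = 2*g² + g = g + 2*g²)
X(L) = -16 + 8*L (X(L) = 8*(-2 + L) = -16 + 8*L)
t(m, b) = -3*m*(-16 + 8*b²*(1 + 2*b²)) (t(m, b) = -3*(-16 + 8*((b*b)*(1 + 2*(b*b))))*m = -3*(-16 + 8*(b²*(1 + 2*b²)))*m = -3*(-16 + 8*b²*(1 + 2*b²))*m = -3*m*(-16 + 8*b²*(1 + 2*b²)))
t(-50, 30)/(-340) = (24*(-50)*(2 - 1*30² - 2*30⁴))/(-340) = (24*(-50)*(2 - 1*900 - 2*810000))*(-1/340) = (24*(-50)*(2 - 900 - 1620000))*(-1/340) = (24*(-50)*(-1620898))*(-1/340) = 1945077600*(-1/340) = -97253880/17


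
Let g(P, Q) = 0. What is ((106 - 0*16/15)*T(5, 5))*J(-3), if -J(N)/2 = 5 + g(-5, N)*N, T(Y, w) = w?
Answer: -5300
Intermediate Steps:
J(N) = -10 (J(N) = -2*(5 + 0*N) = -2*(5 + 0) = -2*5 = -10)
((106 - 0*16/15)*T(5, 5))*J(-3) = ((106 - 0*16/15)*5)*(-10) = ((106 - 1*0)*5)*(-10) = ((106 + 0)*5)*(-10) = (106*5)*(-10) = 530*(-10) = -5300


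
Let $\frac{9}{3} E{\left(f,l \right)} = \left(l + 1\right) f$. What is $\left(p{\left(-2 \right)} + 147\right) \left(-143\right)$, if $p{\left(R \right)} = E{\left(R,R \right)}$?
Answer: $- \frac{63349}{3} \approx -21116.0$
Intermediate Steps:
$E{\left(f,l \right)} = \frac{f \left(1 + l\right)}{3}$ ($E{\left(f,l \right)} = \frac{\left(l + 1\right) f}{3} = \frac{\left(1 + l\right) f}{3} = \frac{f \left(1 + l\right)}{3}$)
$p{\left(R \right)} = \frac{R \left(1 + R\right)}{3}$
$\left(p{\left(-2 \right)} + 147\right) \left(-143\right) = \left(\frac{1}{3} \left(-2\right) \left(1 - 2\right) + 147\right) \left(-143\right) = \left(\frac{1}{3} \left(-2\right) \left(-1\right) + 147\right) \left(-143\right) = \left(\frac{2}{3} + 147\right) \left(-143\right) = \frac{443}{3} \left(-143\right) = - \frac{63349}{3}$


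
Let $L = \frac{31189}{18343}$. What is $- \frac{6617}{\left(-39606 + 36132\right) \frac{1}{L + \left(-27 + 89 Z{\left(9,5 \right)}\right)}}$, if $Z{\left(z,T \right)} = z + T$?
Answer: $\frac{5698587377}{2450907} \approx 2325.1$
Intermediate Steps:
$Z{\left(z,T \right)} = T + z$
$L = \frac{31189}{18343}$ ($L = 31189 \cdot \frac{1}{18343} = \frac{31189}{18343} \approx 1.7003$)
$- \frac{6617}{\left(-39606 + 36132\right) \frac{1}{L + \left(-27 + 89 Z{\left(9,5 \right)}\right)}} = - \frac{6617}{\left(-39606 + 36132\right) \frac{1}{\frac{31189}{18343} - \left(27 - 89 \left(5 + 9\right)\right)}} = - \frac{6617}{\left(-3474\right) \frac{1}{\frac{31189}{18343} + \left(-27 + 89 \cdot 14\right)}} = - \frac{6617}{\left(-3474\right) \frac{1}{\frac{31189}{18343} + \left(-27 + 1246\right)}} = - \frac{6617}{\left(-3474\right) \frac{1}{\frac{31189}{18343} + 1219}} = - \frac{6617}{\left(-3474\right) \frac{1}{\frac{22391306}{18343}}} = - \frac{6617}{\left(-3474\right) \frac{18343}{22391306}} = - \frac{6617}{- \frac{31861791}{11195653}} = \left(-6617\right) \left(- \frac{11195653}{31861791}\right) = \frac{5698587377}{2450907}$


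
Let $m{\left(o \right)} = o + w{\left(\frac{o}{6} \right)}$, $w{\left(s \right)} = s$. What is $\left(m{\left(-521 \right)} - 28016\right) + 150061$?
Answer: $\frac{728623}{6} \approx 1.2144 \cdot 10^{5}$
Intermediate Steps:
$m{\left(o \right)} = \frac{7 o}{6}$ ($m{\left(o \right)} = o + \frac{o}{6} = \frac{7 o}{6}$)
$\left(m{\left(-521 \right)} - 28016\right) + 150061 = \left(\frac{7}{6} \left(-521\right) - 28016\right) + 150061 = \left(- \frac{3647}{6} - 28016\right) + 150061 = - \frac{171743}{6} + 150061 = \frac{728623}{6}$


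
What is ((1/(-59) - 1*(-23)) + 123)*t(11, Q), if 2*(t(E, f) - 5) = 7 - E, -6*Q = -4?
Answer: 25839/59 ≈ 437.95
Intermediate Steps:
Q = ⅔ (Q = -⅙*(-4) = ⅔ ≈ 0.66667)
t(E, f) = 17/2 - E/2 (t(E, f) = 5 + (7 - E)/2 = 5 + (7/2 - E/2) = 17/2 - E/2)
((1/(-59) - 1*(-23)) + 123)*t(11, Q) = ((1/(-59) - 1*(-23)) + 123)*(17/2 - ½*11) = ((-1/59 + 23) + 123)*(17/2 - 11/2) = (1356/59 + 123)*3 = (8613/59)*3 = 25839/59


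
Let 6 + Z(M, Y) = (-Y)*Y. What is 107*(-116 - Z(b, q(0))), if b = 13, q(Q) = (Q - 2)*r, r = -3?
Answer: -7918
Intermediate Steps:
q(Q) = 6 - 3*Q (q(Q) = (Q - 2)*(-3) = (-2 + Q)*(-3) = 6 - 3*Q)
Z(M, Y) = -6 - Y² (Z(M, Y) = -6 + (-Y)*Y = -6 - Y²)
107*(-116 - Z(b, q(0))) = 107*(-116 - (-6 - (6 - 3*0)²)) = 107*(-116 - (-6 - (6 + 0)²)) = 107*(-116 - (-6 - 1*6²)) = 107*(-116 - (-6 - 1*36)) = 107*(-116 - (-6 - 36)) = 107*(-116 - 1*(-42)) = 107*(-116 + 42) = 107*(-74) = -7918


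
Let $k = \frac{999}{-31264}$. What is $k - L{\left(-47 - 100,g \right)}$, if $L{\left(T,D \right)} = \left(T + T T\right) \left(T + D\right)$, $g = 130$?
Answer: $\frac{11406794457}{31264} \approx 3.6485 \cdot 10^{5}$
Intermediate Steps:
$L{\left(T,D \right)} = \left(D + T\right) \left(T + T^{2}\right)$ ($L{\left(T,D \right)} = \left(T + T^{2}\right) \left(D + T\right) = \left(D + T\right) \left(T + T^{2}\right)$)
$k = - \frac{999}{31264}$ ($k = 999 \left(- \frac{1}{31264}\right) = - \frac{999}{31264} \approx -0.031954$)
$k - L{\left(-47 - 100,g \right)} = - \frac{999}{31264} - \left(-47 - 100\right) \left(130 - 147 + \left(-47 - 100\right)^{2} + 130 \left(-47 - 100\right)\right) = - \frac{999}{31264} - - 147 \left(130 - 147 + \left(-147\right)^{2} + 130 \left(-147\right)\right) = - \frac{999}{31264} - - 147 \left(130 - 147 + 21609 - 19110\right) = - \frac{999}{31264} - \left(-147\right) 2482 = - \frac{999}{31264} - -364854 = - \frac{999}{31264} + 364854 = \frac{11406794457}{31264}$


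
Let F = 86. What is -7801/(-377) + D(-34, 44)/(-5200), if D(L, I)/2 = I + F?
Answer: 5367/260 ≈ 20.642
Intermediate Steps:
D(L, I) = 172 + 2*I (D(L, I) = 2*(I + 86) = 2*(86 + I) = 172 + 2*I)
-7801/(-377) + D(-34, 44)/(-5200) = -7801/(-377) + (172 + 2*44)/(-5200) = -7801*(-1/377) + (172 + 88)*(-1/5200) = 269/13 + 260*(-1/5200) = 269/13 - 1/20 = 5367/260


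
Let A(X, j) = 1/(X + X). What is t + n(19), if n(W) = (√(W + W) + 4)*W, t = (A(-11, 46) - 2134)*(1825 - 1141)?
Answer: -16055722/11 + 19*√38 ≈ -1.4595e+6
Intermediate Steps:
A(X, j) = 1/(2*X)
t = -16056558/11 (t = ((½)/(-11) - 2134)*(1825 - 1141) = ((½)*(-1/11) - 2134)*684 = (-1/22 - 2134)*684 = -46949/22*684 = -16056558/11 ≈ -1.4597e+6)
n(W) = W*(4 + √2*√W) (n(W) = (√(2*W) + 4)*W = (√2*√W + 4)*W = (4 + √2*√W)*W = W*(4 + √2*√W))
t + n(19) = -16056558/11 + (4*19 + √2*19^(3/2)) = -16056558/11 + (76 + √2*(19*√19)) = -16056558/11 + (76 + 19*√38) = -16055722/11 + 19*√38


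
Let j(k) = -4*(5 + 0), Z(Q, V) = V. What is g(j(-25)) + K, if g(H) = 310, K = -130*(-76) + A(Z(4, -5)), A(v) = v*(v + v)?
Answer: 10240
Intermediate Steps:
A(v) = 2*v² (A(v) = v*(2*v) = 2*v²)
j(k) = -20 (j(k) = -4*5 = -20)
K = 9930 (K = -130*(-76) + 2*(-5)² = 9880 + 2*25 = 9880 + 50 = 9930)
g(j(-25)) + K = 310 + 9930 = 10240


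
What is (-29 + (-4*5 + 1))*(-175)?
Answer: 8400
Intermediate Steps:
(-29 + (-4*5 + 1))*(-175) = (-29 + (-20 + 1))*(-175) = (-29 - 19)*(-175) = -48*(-175) = 8400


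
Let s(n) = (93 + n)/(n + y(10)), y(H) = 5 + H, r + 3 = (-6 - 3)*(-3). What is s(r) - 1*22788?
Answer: -22785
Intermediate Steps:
r = 24 (r = -3 + (-6 - 3)*(-3) = -3 - 9*(-3) = -3 + 27 = 24)
s(n) = (93 + n)/(15 + n) (s(n) = (93 + n)/(n + (5 + 10)) = (93 + n)/(n + 15) = (93 + n)/(15 + n))
s(r) - 1*22788 = (93 + 24)/(15 + 24) - 1*22788 = 117/39 - 22788 = (1/39)*117 - 22788 = 3 - 22788 = -22785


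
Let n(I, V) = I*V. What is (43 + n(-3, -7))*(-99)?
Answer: -6336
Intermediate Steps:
(43 + n(-3, -7))*(-99) = (43 - 3*(-7))*(-99) = (43 + 21)*(-99) = 64*(-99) = -6336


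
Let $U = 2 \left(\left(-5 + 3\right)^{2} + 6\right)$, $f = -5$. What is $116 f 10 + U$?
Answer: $-5780$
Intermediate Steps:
$U = 20$ ($U = 2 \left(\left(-2\right)^{2} + 6\right) = 2 \left(4 + 6\right) = 2 \cdot 10 = 20$)
$116 f 10 + U = 116 \left(\left(-5\right) 10\right) + 20 = 116 \left(-50\right) + 20 = -5800 + 20 = -5780$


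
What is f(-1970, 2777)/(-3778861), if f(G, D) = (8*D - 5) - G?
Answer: -24181/3778861 ≈ -0.0063990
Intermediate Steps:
f(G, D) = -5 - G + 8*D (f(G, D) = (-5 + 8*D) - G = -5 - G + 8*D)
f(-1970, 2777)/(-3778861) = (-5 - 1*(-1970) + 8*2777)/(-3778861) = (-5 + 1970 + 22216)*(-1/3778861) = 24181*(-1/3778861) = -24181/3778861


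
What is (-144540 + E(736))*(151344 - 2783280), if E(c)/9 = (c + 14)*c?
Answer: -12695038018560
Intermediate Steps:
E(c) = 9*c*(14 + c) (E(c) = 9*((c + 14)*c) = 9*((14 + c)*c) = 9*(c*(14 + c)) = 9*c*(14 + c))
(-144540 + E(736))*(151344 - 2783280) = (-144540 + 9*736*(14 + 736))*(151344 - 2783280) = (-144540 + 9*736*750)*(-2631936) = (-144540 + 4968000)*(-2631936) = 4823460*(-2631936) = -12695038018560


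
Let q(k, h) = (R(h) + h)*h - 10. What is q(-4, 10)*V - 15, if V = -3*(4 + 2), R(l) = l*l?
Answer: -19635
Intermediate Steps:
R(l) = l²
V = -18 (V = -3*6 = -18)
q(k, h) = -10 + h*(h + h²) (q(k, h) = (h² + h)*h - 10 = (h + h²)*h - 10 = h*(h + h²) - 10 = -10 + h*(h + h²))
q(-4, 10)*V - 15 = (-10 + 10² + 10³)*(-18) - 15 = (-10 + 100 + 1000)*(-18) - 15 = 1090*(-18) - 15 = -19620 - 15 = -19635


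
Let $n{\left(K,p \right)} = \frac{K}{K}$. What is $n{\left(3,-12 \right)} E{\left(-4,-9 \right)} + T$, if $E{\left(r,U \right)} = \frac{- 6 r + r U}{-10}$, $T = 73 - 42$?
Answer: $25$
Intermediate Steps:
$T = 31$
$E{\left(r,U \right)} = \frac{3 r}{5} - \frac{U r}{10}$ ($E{\left(r,U \right)} = \left(- 6 r + U r\right) \left(- \frac{1}{10}\right) = \frac{3 r}{5} - \frac{U r}{10}$)
$n{\left(K,p \right)} = 1$
$n{\left(3,-12 \right)} E{\left(-4,-9 \right)} + T = 1 \cdot \frac{1}{10} \left(-4\right) \left(6 - -9\right) + 31 = 1 \cdot \frac{1}{10} \left(-4\right) \left(6 + 9\right) + 31 = 1 \cdot \frac{1}{10} \left(-4\right) 15 + 31 = 1 \left(-6\right) + 31 = -6 + 31 = 25$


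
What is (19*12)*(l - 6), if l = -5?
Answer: -2508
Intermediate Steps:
(19*12)*(l - 6) = (19*12)*(-5 - 6) = 228*(-11) = -2508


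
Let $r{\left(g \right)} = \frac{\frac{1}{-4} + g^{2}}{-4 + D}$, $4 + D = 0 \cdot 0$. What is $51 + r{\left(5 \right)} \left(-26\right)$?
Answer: $\frac{2103}{16} \approx 131.44$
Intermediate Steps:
$D = -4$ ($D = -4 + 0 \cdot 0 = -4 + 0 = -4$)
$r{\left(g \right)} = \frac{1}{32} - \frac{g^{2}}{8}$ ($r{\left(g \right)} = \frac{\frac{1}{-4} + g^{2}}{-4 - 4} = \frac{- \frac{1}{4} + g^{2}}{-8} = \left(- \frac{1}{4} + g^{2}\right) \left(- \frac{1}{8}\right) = \frac{1}{32} - \frac{g^{2}}{8}$)
$51 + r{\left(5 \right)} \left(-26\right) = 51 + \left(\frac{1}{32} - \frac{5^{2}}{8}\right) \left(-26\right) = 51 + \left(\frac{1}{32} - \frac{25}{8}\right) \left(-26\right) = 51 - - \frac{1287}{16} = 51 + \frac{1287}{16} = \frac{2103}{16}$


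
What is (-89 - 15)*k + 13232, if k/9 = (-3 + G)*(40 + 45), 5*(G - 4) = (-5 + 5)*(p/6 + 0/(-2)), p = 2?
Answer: -66328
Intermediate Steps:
G = 4 (G = 4 + ((-5 + 5)*(2/6 + 0/(-2)))/5 = 4 + (0*(2*(1/6) + 0*(-1/2)))/5 = 4 + (0*(1/3 + 0))/5 = 4 + (0*(1/3))/5 = 4 + (1/5)*0 = 4 + 0 = 4)
k = 765 (k = 9*((-3 + 4)*(40 + 45)) = 9*(1*85) = 9*85 = 765)
(-89 - 15)*k + 13232 = (-89 - 15)*765 + 13232 = -104*765 + 13232 = -79560 + 13232 = -66328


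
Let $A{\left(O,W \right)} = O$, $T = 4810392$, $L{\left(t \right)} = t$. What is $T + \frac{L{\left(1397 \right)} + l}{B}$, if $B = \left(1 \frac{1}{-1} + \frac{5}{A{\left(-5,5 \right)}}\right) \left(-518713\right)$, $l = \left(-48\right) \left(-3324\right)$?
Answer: $\frac{4990425891941}{1037426} \approx 4.8104 \cdot 10^{6}$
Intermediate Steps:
$l = 159552$
$B = 1037426$ ($B = \left(1 \frac{1}{-1} + \frac{5}{-5}\right) \left(-518713\right) = \left(1 \left(-1\right) + 5 \left(- \frac{1}{5}\right)\right) \left(-518713\right) = \left(-1 - 1\right) \left(-518713\right) = \left(-2\right) \left(-518713\right) = 1037426$)
$T + \frac{L{\left(1397 \right)} + l}{B} = 4810392 + \frac{1397 + 159552}{1037426} = 4810392 + 160949 \cdot \frac{1}{1037426} = 4810392 + \frac{160949}{1037426} = \frac{4990425891941}{1037426}$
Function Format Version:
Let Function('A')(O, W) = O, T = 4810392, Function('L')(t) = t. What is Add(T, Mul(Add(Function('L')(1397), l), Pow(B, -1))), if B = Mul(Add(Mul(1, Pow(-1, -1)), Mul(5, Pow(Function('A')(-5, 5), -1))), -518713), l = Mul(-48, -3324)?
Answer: Rational(4990425891941, 1037426) ≈ 4.8104e+6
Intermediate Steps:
l = 159552
B = 1037426 (B = Mul(Add(Mul(1, Pow(-1, -1)), Mul(5, Pow(-5, -1))), -518713) = Mul(Add(Mul(1, -1), Mul(5, Rational(-1, 5))), -518713) = Mul(Add(-1, -1), -518713) = Mul(-2, -518713) = 1037426)
Add(T, Mul(Add(Function('L')(1397), l), Pow(B, -1))) = Add(4810392, Mul(Add(1397, 159552), Pow(1037426, -1))) = Add(4810392, Mul(160949, Rational(1, 1037426))) = Add(4810392, Rational(160949, 1037426)) = Rational(4990425891941, 1037426)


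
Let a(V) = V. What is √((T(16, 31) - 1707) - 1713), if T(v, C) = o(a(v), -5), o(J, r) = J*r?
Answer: 10*I*√35 ≈ 59.161*I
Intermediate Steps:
T(v, C) = -5*v (T(v, C) = v*(-5) = -5*v)
√((T(16, 31) - 1707) - 1713) = √((-5*16 - 1707) - 1713) = √((-80 - 1707) - 1713) = √(-1787 - 1713) = √(-3500) = 10*I*√35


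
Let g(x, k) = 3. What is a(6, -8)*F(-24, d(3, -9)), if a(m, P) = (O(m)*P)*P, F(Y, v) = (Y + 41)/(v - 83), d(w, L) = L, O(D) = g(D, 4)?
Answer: -816/23 ≈ -35.478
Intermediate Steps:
O(D) = 3
F(Y, v) = (41 + Y)/(-83 + v)
a(m, P) = 3*P² (a(m, P) = (3*P)*P = 3*P²)
a(6, -8)*F(-24, d(3, -9)) = (3*(-8)²)*((41 - 24)/(-83 - 9)) = (3*64)*(17/(-92)) = 192*(-1/92*17) = 192*(-17/92) = -816/23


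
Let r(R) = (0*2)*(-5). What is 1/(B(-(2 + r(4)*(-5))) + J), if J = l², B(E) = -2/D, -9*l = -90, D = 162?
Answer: 81/8099 ≈ 0.010001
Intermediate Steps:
l = 10 (l = -⅑*(-90) = 10)
r(R) = 0 (r(R) = 0*(-5) = 0)
B(E) = -1/81 (B(E) = -2/162 = -2*1/162 = -1/81)
J = 100 (J = 10² = 100)
1/(B(-(2 + r(4)*(-5))) + J) = 1/(-1/81 + 100) = 1/(8099/81) = 81/8099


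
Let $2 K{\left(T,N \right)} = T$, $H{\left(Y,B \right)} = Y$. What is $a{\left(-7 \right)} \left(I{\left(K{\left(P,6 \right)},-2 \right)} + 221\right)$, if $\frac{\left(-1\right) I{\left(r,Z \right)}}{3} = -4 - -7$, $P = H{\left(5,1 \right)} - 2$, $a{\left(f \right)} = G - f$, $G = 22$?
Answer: $6148$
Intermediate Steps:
$a{\left(f \right)} = 22 - f$
$P = 3$ ($P = 5 - 2 = 3$)
$K{\left(T,N \right)} = \frac{T}{2}$
$I{\left(r,Z \right)} = -9$ ($I{\left(r,Z \right)} = - 3 \left(-4 - -7\right) = - 3 \left(-4 + 7\right) = \left(-3\right) 3 = -9$)
$a{\left(-7 \right)} \left(I{\left(K{\left(P,6 \right)},-2 \right)} + 221\right) = \left(22 - -7\right) \left(-9 + 221\right) = \left(22 + 7\right) 212 = 29 \cdot 212 = 6148$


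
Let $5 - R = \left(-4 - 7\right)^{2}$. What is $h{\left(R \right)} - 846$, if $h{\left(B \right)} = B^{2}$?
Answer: $12610$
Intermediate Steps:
$R = -116$ ($R = 5 - \left(-4 - 7\right)^{2} = 5 - \left(-11\right)^{2} = 5 - 121 = -116$)
$h{\left(R \right)} - 846 = \left(-116\right)^{2} - 846 = 13456 - 846 = 12610$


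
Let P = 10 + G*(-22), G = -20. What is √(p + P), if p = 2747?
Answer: √3197 ≈ 56.542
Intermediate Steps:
P = 450 (P = 10 - 20*(-22) = 10 + 440 = 450)
√(p + P) = √(2747 + 450) = √3197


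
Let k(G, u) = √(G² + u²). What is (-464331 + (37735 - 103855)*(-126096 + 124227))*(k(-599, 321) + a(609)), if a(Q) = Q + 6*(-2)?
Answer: 73499027553 + 123113949*√461842 ≈ 1.5717e+11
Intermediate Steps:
a(Q) = -12 + Q (a(Q) = Q - 12 = -12 + Q)
(-464331 + (37735 - 103855)*(-126096 + 124227))*(k(-599, 321) + a(609)) = (-464331 + (37735 - 103855)*(-126096 + 124227))*(√((-599)² + 321²) + (-12 + 609)) = (-464331 - 66120*(-1869))*(√(358801 + 103041) + 597) = (-464331 + 123578280)*(√461842 + 597) = 123113949*(597 + √461842) = 73499027553 + 123113949*√461842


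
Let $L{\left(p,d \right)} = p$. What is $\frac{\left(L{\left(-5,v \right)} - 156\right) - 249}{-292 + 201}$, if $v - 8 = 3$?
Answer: $\frac{410}{91} \approx 4.5055$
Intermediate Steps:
$v = 11$ ($v = 8 + 3 = 11$)
$\frac{\left(L{\left(-5,v \right)} - 156\right) - 249}{-292 + 201} = \frac{\left(-5 - 156\right) - 249}{-292 + 201} = \frac{\left(-5 - 156\right) - 249}{-91} = \left(-161 - 249\right) \left(- \frac{1}{91}\right) = \left(-410\right) \left(- \frac{1}{91}\right) = \frac{410}{91}$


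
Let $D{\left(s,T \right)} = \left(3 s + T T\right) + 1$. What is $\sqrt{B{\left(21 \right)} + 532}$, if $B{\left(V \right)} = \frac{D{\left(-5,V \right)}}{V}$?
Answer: $\frac{\sqrt{4971}}{3} \approx 23.502$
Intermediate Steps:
$D{\left(s,T \right)} = 1 + T^{2} + 3 s$ ($D{\left(s,T \right)} = \left(3 s + T^{2}\right) + 1 = \left(T^{2} + 3 s\right) + 1 = 1 + T^{2} + 3 s$)
$B{\left(V \right)} = \frac{-14 + V^{2}}{V}$ ($B{\left(V \right)} = \frac{1 + V^{2} + 3 \left(-5\right)}{V} = \frac{1 + V^{2} - 15}{V} = \frac{-14 + V^{2}}{V}$)
$\sqrt{B{\left(21 \right)} + 532} = \sqrt{\left(21 - \frac{14}{21}\right) + 532} = \sqrt{\left(21 - \frac{2}{3}\right) + 532} = \sqrt{\frac{61}{3} + 532} = \sqrt{\frac{1657}{3}} = \frac{\sqrt{4971}}{3}$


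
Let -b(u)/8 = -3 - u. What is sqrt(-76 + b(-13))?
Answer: 2*I*sqrt(39) ≈ 12.49*I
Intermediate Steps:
b(u) = 24 + 8*u (b(u) = -8*(-3 - u) = 24 + 8*u)
sqrt(-76 + b(-13)) = sqrt(-76 + (24 + 8*(-13))) = sqrt(-76 + (24 - 104)) = sqrt(-76 - 80) = sqrt(-156) = 2*I*sqrt(39)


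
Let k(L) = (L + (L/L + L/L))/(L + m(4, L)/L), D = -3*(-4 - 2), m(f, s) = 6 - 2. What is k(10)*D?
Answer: 270/13 ≈ 20.769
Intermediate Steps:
m(f, s) = 4
D = 18 (D = -3*(-6) = 18)
k(L) = (2 + L)/(L + 4/L) (k(L) = (L + (L/L + L/L))/(L + 4/L) = (L + (1 + 1))/(L + 4/L) = (L + 2)/(L + 4/L) = (2 + L)/(L + 4/L))
k(10)*D = (10*(2 + 10)/(4 + 10²))*18 = (10*12/(4 + 100))*18 = (10*12/104)*18 = (10*(1/104)*12)*18 = (15/13)*18 = 270/13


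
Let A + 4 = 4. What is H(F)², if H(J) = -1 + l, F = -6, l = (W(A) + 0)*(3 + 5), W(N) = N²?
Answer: 1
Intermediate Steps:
A = 0 (A = -4 + 4 = 0)
l = 0 (l = (0² + 0)*(3 + 5) = (0 + 0)*8 = 0*8 = 0)
H(J) = -1 (H(J) = -1 + 0 = -1)
H(F)² = (-1)² = 1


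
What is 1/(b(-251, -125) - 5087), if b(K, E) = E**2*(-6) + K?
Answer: -1/99088 ≈ -1.0092e-5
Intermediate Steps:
b(K, E) = K - 6*E**2 (b(K, E) = -6*E**2 + K = K - 6*E**2)
1/(b(-251, -125) - 5087) = 1/((-251 - 6*(-125)**2) - 5087) = 1/((-251 - 6*15625) - 5087) = 1/((-251 - 93750) - 5087) = 1/(-94001 - 5087) = 1/(-99088) = -1/99088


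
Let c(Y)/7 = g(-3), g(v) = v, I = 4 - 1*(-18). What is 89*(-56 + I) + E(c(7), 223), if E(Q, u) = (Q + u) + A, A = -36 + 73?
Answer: -2787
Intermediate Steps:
I = 22 (I = 4 + 18 = 22)
c(Y) = -21 (c(Y) = 7*(-3) = -21)
A = 37
E(Q, u) = 37 + Q + u (E(Q, u) = (Q + u) + 37 = 37 + Q + u)
89*(-56 + I) + E(c(7), 223) = 89*(-56 + 22) + (37 - 21 + 223) = 89*(-34) + 239 = -3026 + 239 = -2787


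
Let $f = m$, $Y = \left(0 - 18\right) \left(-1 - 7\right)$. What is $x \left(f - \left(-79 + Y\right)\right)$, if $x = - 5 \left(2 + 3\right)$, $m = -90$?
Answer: $3875$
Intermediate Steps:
$Y = 144$ ($Y = \left(-18\right) \left(-8\right) = 144$)
$f = -90$
$x = -25$ ($x = \left(-5\right) 5 = -25$)
$x \left(f - \left(-79 + Y\right)\right) = - 25 \left(-90 + \left(79 - 144\right)\right) = - 25 \left(-90 - 65\right) = \left(-25\right) \left(-155\right) = 3875$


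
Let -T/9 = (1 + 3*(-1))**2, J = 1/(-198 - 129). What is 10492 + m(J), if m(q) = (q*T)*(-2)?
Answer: 1143604/109 ≈ 10492.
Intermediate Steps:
J = -1/327 (J = 1/(-327) = -1/327 ≈ -0.0030581)
T = -36 (T = -9*(1 + 3*(-1))**2 = -9*(1 - 3)**2 = -9*(-2)**2 = -9*4 = -36)
m(q) = 72*q (m(q) = (q*(-36))*(-2) = -36*q*(-2) = 72*q)
10492 + m(J) = 10492 + 72*(-1/327) = 10492 - 24/109 = 1143604/109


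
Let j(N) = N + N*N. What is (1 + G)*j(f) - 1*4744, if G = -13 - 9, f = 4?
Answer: -5164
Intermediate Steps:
G = -22
j(N) = N + N²
(1 + G)*j(f) - 1*4744 = (1 - 22)*(4*(1 + 4)) - 1*4744 = -84*5 - 4744 = -21*20 - 4744 = -420 - 4744 = -5164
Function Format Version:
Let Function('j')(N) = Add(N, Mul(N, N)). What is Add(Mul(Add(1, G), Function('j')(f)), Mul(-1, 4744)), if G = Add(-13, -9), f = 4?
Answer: -5164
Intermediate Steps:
G = -22
Function('j')(N) = Add(N, Pow(N, 2))
Add(Mul(Add(1, G), Function('j')(f)), Mul(-1, 4744)) = Add(Mul(Add(1, -22), Mul(4, Add(1, 4))), Mul(-1, 4744)) = Add(Mul(-21, Mul(4, 5)), -4744) = Add(Mul(-21, 20), -4744) = Add(-420, -4744) = -5164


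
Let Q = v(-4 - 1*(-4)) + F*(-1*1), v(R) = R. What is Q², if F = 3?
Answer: 9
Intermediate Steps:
Q = -3 (Q = (-4 - 1*(-4)) + 3*(-1*1) = (-4 + 4) + 3*(-1) = 0 - 3 = -3)
Q² = (-3)² = 9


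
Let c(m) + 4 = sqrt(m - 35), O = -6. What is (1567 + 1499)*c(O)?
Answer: -12264 + 3066*I*sqrt(41) ≈ -12264.0 + 19632.0*I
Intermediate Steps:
c(m) = -4 + sqrt(-35 + m) (c(m) = -4 + sqrt(m - 35) = -4 + sqrt(-35 + m))
(1567 + 1499)*c(O) = (1567 + 1499)*(-4 + sqrt(-35 - 6)) = 3066*(-4 + sqrt(-41)) = 3066*(-4 + I*sqrt(41)) = -12264 + 3066*I*sqrt(41)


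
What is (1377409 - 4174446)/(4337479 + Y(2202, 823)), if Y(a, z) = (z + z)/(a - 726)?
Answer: -2064213306/3201060325 ≈ -0.64485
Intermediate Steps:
Y(a, z) = 2*z/(-726 + a) (Y(a, z) = (2*z)/(-726 + a) = 2*z/(-726 + a))
(1377409 - 4174446)/(4337479 + Y(2202, 823)) = (1377409 - 4174446)/(4337479 + 2*823/(-726 + 2202)) = -2797037/(4337479 + 2*823/1476) = -2797037/(4337479 + 2*823*(1/1476)) = -2797037/(4337479 + 823/738) = -2797037/3201060325/738 = -2797037*738/3201060325 = -2064213306/3201060325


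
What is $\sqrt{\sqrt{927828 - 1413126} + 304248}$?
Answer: $\sqrt{304248 + 3 i \sqrt{53922}} \approx 551.59 + 0.631 i$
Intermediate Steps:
$\sqrt{\sqrt{927828 - 1413126} + 304248} = \sqrt{\sqrt{-485298} + 304248} = \sqrt{3 i \sqrt{53922} + 304248} = \sqrt{304248 + 3 i \sqrt{53922}}$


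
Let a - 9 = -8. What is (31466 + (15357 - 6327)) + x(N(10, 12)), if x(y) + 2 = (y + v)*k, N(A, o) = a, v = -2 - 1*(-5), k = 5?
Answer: 40514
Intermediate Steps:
a = 1 (a = 9 - 8 = 1)
v = 3 (v = -2 + 5 = 3)
N(A, o) = 1
x(y) = 13 + 5*y (x(y) = -2 + (y + 3)*5 = -2 + (3 + y)*5 = -2 + (15 + 5*y) = 13 + 5*y)
(31466 + (15357 - 6327)) + x(N(10, 12)) = (31466 + (15357 - 6327)) + (13 + 5*1) = (31466 + 9030) + (13 + 5) = 40496 + 18 = 40514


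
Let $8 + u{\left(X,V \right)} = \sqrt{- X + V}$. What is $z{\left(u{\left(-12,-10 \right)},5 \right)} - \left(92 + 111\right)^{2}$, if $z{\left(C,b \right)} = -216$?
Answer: $-41425$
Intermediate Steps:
$u{\left(X,V \right)} = -8 + \sqrt{V - X}$ ($u{\left(X,V \right)} = -8 + \sqrt{- X + V} = -8 + \sqrt{V - X}$)
$z{\left(u{\left(-12,-10 \right)},5 \right)} - \left(92 + 111\right)^{2} = -216 - \left(92 + 111\right)^{2} = -216 - 203^{2} = -216 - 41209 = -41425$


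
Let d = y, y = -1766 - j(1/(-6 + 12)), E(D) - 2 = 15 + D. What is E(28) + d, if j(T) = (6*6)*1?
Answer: -1757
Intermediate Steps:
E(D) = 17 + D (E(D) = 2 + (15 + D) = 17 + D)
j(T) = 36 (j(T) = 36*1 = 36)
y = -1802 (y = -1766 - 1*36 = -1766 - 36 = -1802)
d = -1802
E(28) + d = (17 + 28) - 1802 = 45 - 1802 = -1757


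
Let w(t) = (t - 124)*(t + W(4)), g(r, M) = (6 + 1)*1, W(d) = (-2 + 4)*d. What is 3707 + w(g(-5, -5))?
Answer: 1952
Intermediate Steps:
W(d) = 2*d
g(r, M) = 7 (g(r, M) = 7*1 = 7)
w(t) = (-124 + t)*(8 + t) (w(t) = (t - 124)*(t + 2*4) = (-124 + t)*(t + 8) = (-124 + t)*(8 + t))
3707 + w(g(-5, -5)) = 3707 + (-992 + 7² - 116*7) = 3707 + (-992 + 49 - 812) = 3707 - 1755 = 1952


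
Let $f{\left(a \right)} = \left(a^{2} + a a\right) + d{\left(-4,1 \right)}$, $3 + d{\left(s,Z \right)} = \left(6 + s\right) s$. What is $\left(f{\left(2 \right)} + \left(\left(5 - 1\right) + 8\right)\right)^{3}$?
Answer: $729$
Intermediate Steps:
$d{\left(s,Z \right)} = -3 + s \left(6 + s\right)$ ($d{\left(s,Z \right)} = -3 + \left(6 + s\right) s = -3 + s \left(6 + s\right)$)
$f{\left(a \right)} = -11 + 2 a^{2}$ ($f{\left(a \right)} = \left(a^{2} + a a\right) + \left(-3 + \left(-4\right)^{2} + 6 \left(-4\right)\right) = \left(a^{2} + a^{2}\right) - 11 = 2 a^{2} - 11 = -11 + 2 a^{2}$)
$\left(f{\left(2 \right)} + \left(\left(5 - 1\right) + 8\right)\right)^{3} = \left(\left(-11 + 2 \cdot 2^{2}\right) + \left(\left(5 - 1\right) + 8\right)\right)^{3} = \left(\left(-11 + 2 \cdot 4\right) + \left(4 + 8\right)\right)^{3} = \left(\left(-11 + 8\right) + 12\right)^{3} = \left(-3 + 12\right)^{3} = 9^{3} = 729$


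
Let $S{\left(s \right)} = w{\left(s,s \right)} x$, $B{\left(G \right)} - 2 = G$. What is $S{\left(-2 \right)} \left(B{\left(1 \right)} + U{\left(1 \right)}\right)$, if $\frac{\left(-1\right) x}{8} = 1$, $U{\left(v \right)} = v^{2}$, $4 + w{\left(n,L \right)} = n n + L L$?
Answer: $-128$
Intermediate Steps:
$w{\left(n,L \right)} = -4 + L^{2} + n^{2}$ ($w{\left(n,L \right)} = -4 + \left(n n + L L\right) = -4 + \left(n^{2} + L^{2}\right) = -4 + \left(L^{2} + n^{2}\right) = -4 + L^{2} + n^{2}$)
$B{\left(G \right)} = 2 + G$
$x = -8$ ($x = \left(-8\right) 1 = -8$)
$S{\left(s \right)} = 32 - 16 s^{2}$ ($S{\left(s \right)} = \left(-4 + s^{2} + s^{2}\right) \left(-8\right) = \left(-4 + 2 s^{2}\right) \left(-8\right) = 32 - 16 s^{2}$)
$S{\left(-2 \right)} \left(B{\left(1 \right)} + U{\left(1 \right)}\right) = \left(32 - 16 \left(-2\right)^{2}\right) \left(\left(2 + 1\right) + 1^{2}\right) = \left(32 - 64\right) \left(3 + 1\right) = \left(32 - 64\right) 4 = \left(-32\right) 4 = -128$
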